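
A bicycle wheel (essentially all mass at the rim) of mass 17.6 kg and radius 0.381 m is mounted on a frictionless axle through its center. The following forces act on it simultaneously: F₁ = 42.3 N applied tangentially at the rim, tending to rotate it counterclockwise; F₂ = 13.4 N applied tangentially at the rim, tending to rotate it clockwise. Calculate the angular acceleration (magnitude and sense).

α ≈ 4.31 rad/s², counterclockwise

I = MR² = (17.6)(0.381)² = 2.555 kg·m².
Taking counterclockwise as positive: τ₁ = +(42.3)(0.381) = +16.12 N·m; τ₂ = −(13.4)(0.381) = −5.105 N·m.
Net torque τ = 11.01 N·m.
α = τ/I = 11.01/2.555 = 4.310 rad/s².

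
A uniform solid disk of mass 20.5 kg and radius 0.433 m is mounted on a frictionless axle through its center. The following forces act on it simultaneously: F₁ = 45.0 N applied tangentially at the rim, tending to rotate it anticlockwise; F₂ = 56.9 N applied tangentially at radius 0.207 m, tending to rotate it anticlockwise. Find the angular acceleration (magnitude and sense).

α ≈ 16.3 rad/s², anticlockwise

I = ½MR² = (1/2)(20.5)(0.433)² = 1.922 kg·m².
Taking anticlockwise as positive: τ₁ = +(45.0)(0.433) = +19.48 N·m; τ₂ = +(56.9)(0.207) = +11.78 N·m.
Net torque τ = 31.26 N·m.
α = τ/I = 31.26/1.922 = 16.27 rad/s².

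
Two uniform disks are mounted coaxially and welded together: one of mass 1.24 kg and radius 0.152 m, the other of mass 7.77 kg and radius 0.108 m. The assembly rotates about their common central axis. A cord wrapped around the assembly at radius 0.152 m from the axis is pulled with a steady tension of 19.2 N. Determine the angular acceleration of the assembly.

α ≈ 48.9 rad/s²

I = ½M₁R₁² + ½M₂R₂² = ½(1.24)(0.152)² + ½(7.77)(0.108)² = 0.05964 kg·m².
τ = F r = (19.2)(0.152) = 2.918 N·m.
α = τ/I = 2.918/0.05964 = 48.93 rad/s².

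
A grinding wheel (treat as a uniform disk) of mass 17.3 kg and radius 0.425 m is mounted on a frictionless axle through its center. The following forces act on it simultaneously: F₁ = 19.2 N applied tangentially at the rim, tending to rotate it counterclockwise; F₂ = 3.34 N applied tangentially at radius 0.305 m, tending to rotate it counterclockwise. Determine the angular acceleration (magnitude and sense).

I = ½MR² = (1/2)(17.3)(0.425)² = 1.562 kg·m².
Taking counterclockwise as positive: τ₁ = +(19.2)(0.425) = +8.160 N·m; τ₂ = +(3.34)(0.305) = +1.019 N·m.
Net torque τ = 9.179 N·m.
α = τ/I = 9.179/1.562 = 5.875 rad/s².

α ≈ 5.87 rad/s², counterclockwise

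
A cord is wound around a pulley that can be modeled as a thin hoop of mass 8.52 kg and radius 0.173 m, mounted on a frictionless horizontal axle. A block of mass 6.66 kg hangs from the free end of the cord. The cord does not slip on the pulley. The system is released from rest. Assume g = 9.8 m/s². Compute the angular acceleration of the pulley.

α ≈ 24.9 rad/s²

I = MR² = (8.52)(0.173)² = 0.2550 kg·m².
Block: mg − T = ma. Pulley: TR = Iα. No-slip: a = αR, so T = (I/R²)a = 8.520·a.
Then mg = (m + 8.520)a, so a = (6.66)(9.8)/(6.66 + 8.520) = 4.300 m/s².
α = a/R = 4.300/0.173 = 24.85 rad/s².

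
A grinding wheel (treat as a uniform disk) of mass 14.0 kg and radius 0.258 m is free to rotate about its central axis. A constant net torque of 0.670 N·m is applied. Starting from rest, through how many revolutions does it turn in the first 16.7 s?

I = ½MR² = (1/2)(14.0)(0.258)² = 0.4659 kg·m².
α = τ/I = 0.670/0.4659 = 1.438 rad/s².
θ = ½αt² = ½(1.438)(16.7)² = 200.5 rad.
Revolutions = θ/(2π) = 31.91.

≈ 31.9 revolutions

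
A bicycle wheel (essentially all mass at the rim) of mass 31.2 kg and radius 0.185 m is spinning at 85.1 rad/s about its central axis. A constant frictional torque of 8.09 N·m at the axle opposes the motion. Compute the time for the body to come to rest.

t ≈ 11.2 s

I = MR² = (31.2)(0.185)² = 1.068 kg·m².
The net torque has magnitude 8.09 N·m, opposing ω.
|α| = τ/I = 8.090/1.068 = 7.576 rad/s² (deceleration).
0 = ω₀ − |α|t ⇒ t = ω₀/|α| = 85.1/7.576 = 11.23 s.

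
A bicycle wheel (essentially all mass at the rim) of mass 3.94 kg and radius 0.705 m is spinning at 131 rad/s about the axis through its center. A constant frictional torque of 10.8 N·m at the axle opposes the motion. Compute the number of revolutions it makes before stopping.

≈ 248 revolutions

I = MR² = (3.94)(0.705)² = 1.958 kg·m².
The net torque has magnitude 10.8 N·m, opposing ω.
|α| = τ/I = 10.80/1.958 = 5.515 rad/s² (deceleration).
ω² = ω₀² − 2|α|θ with ω = 0 ⇒ θ = ω₀²/(2|α|) = 1556 rad = 247.6 rev.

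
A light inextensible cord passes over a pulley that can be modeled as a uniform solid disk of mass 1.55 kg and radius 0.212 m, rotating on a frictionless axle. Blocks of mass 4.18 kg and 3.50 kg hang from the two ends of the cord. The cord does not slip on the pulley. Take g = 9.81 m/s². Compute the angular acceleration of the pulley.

I = ½MR² = (1/2)(1.55)(0.212)² = 0.03483 kg·m².
Heavier block: m₁g − T₁ = m₁a. Lighter block: T₂ − m₂g = m₂a.
Pulley: (T₁ − T₂)R = Iα = I(a/R), so T₁ − T₂ = (I/R²)a = (1/2)M_p a = 0.7750·a.
Adding the three: (m₁ − m₂)g = (m₁ + m₂ + 0.7750)a, so a = (4.18 − 3.50)(9.81)/(4.18 + 3.50 + 0.7750) = 0.7890 m/s².
α = a/R = 0.7890/0.212 = 3.722 rad/s².

α ≈ 3.72 rad/s²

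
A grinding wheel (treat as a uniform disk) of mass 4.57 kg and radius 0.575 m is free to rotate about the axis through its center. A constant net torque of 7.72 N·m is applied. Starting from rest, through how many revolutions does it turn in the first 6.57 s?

≈ 35.1 revolutions

I = ½MR² = (1/2)(4.57)(0.575)² = 0.7555 kg·m².
α = τ/I = 7.72/0.7555 = 10.22 rad/s².
θ = ½αt² = ½(10.22)(6.57)² = 220.5 rad.
Revolutions = θ/(2π) = 35.10.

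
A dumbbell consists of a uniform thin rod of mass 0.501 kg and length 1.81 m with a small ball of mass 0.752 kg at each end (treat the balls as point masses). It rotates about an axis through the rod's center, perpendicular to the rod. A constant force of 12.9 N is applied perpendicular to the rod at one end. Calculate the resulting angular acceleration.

I_rod = (1/12)ML² = (1/12)(0.501)(1.81)² = 0.1368 kg·m².
I_balls = 2·m·(L/2)² = 2(0.752)(0.9050)² = 1.232 kg·m².
Total I = 1.369 kg·m².
τ = F·(L/2) = (12.9)(0.905) = 11.67 N·m.
α = τ/I = 11.67/1.369 = 8.530 rad/s².

α ≈ 8.53 rad/s²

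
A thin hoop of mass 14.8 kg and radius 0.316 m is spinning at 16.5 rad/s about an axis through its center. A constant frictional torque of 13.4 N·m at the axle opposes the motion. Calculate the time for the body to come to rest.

t ≈ 1.82 s

I = MR² = (14.8)(0.316)² = 1.478 kg·m².
The net torque has magnitude 13.4 N·m, opposing ω.
|α| = τ/I = 13.40/1.478 = 9.067 rad/s² (deceleration).
0 = ω₀ − |α|t ⇒ t = ω₀/|α| = 16.5/9.067 = 1.820 s.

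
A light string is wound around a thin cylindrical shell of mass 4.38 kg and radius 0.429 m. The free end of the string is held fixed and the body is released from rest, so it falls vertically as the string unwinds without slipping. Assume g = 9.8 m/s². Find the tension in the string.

T ≈ 21.5 N

Translation: Mg − T = Ma. Rotation about the center: TR = Iα with I = MR².
With a = αR: T = (I/R²)a = M a, so Mg = (1 + 1.000)Ma.
a = g/(1 + 1.000) = 9.8/2.000 = 4.900 m/s².
T = 1.000·M·a = (1.000)(4.38)(4.900) = 21.46 N.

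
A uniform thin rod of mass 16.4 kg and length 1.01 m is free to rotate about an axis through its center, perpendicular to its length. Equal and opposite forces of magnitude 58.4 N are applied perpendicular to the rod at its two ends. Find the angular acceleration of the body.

I = (1/12)ML² = (1/12)(16.4)(1.01)² = 1.394 kg·m².
The couple gives τ = F·(L/2) + F·(L/2) = F L = (58.4)(1.01) = 58.98 N·m.
From τ = Iα: α = 58.98/1.394 = 42.31 rad/s².

α ≈ 42.3 rad/s²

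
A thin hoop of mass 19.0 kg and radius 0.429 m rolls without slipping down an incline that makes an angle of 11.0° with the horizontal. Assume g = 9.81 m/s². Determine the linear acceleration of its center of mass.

Translation along the incline: Mg sinθ − f = Ma.
Rotation about the center: fR = Iα with I = MR². No-slip gives a = αR, so f = (I/R²)a = M a.
Substituting: Mg sinθ = (1 + 1.000)Ma, so a = g sinθ/(1 + 1.000) = (9.81) sin 11.0° / 2.000 = 0.9359 m/s².

a ≈ 0.936 m/s²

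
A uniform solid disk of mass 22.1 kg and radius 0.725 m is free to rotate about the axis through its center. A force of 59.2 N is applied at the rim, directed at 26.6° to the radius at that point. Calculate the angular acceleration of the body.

α ≈ 3.31 rad/s²

I = ½MR² = (1/2)(22.1)(0.725)² = 5.808 kg·m².
Only the tangential component produces torque: τ = F R sinθ = (59.2)(0.725) sin 26.6° = 19.22 N·m.
Newton's second law for rotation, τ = Iα, gives α = τ/I = 19.22/5.808 = 3.309 rad/s².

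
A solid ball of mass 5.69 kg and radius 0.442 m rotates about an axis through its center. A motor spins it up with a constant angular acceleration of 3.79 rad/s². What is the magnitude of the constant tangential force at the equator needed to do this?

F ≈ 3.81 N

I = (2/5)MR² = (2/5)(5.69)(0.442)² = 0.4446 kg·m².
The required torque is τ = Iα = (0.4446)(3.790) = 1.685 N·m.
A tangential force at the equator gives τ = FR, so F = τ/R = 1.685/0.442 = 3.813 N.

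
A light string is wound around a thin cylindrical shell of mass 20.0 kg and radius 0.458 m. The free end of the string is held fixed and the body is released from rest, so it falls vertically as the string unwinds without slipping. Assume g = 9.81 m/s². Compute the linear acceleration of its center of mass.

a ≈ 4.91 m/s²

Translation: Mg − T = Ma. Rotation about the center: TR = Iα with I = MR².
With a = αR: T = (I/R²)a = M a, so Mg = (1 + 1.000)Ma.
a = g/(1 + 1.000) = 9.81/2.000 = 4.905 m/s².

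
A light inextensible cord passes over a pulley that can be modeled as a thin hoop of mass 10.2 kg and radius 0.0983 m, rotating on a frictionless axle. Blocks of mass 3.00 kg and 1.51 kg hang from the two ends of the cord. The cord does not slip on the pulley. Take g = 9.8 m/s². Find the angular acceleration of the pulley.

I = MR² = (10.2)(0.0983)² = 0.09856 kg·m².
Heavier block: m₁g − T₁ = m₁a. Lighter block: T₂ − m₂g = m₂a.
Pulley: (T₁ − T₂)R = Iα = I(a/R), so T₁ − T₂ = (I/R²)a = 1·M_p a = 10.20·a.
Adding the three: (m₁ − m₂)g = (m₁ + m₂ + 10.20)a, so a = (3.00 − 1.51)(9.8)/(3.00 + 1.51 + 10.20) = 0.9927 m/s².
α = a/R = 0.9927/0.0983 = 10.10 rad/s².

α ≈ 10.1 rad/s²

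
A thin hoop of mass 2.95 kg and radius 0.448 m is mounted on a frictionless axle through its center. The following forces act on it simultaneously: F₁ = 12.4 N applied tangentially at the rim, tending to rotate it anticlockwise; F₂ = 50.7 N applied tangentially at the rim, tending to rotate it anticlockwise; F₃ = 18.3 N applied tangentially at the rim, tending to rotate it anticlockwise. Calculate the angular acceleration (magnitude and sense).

I = MR² = (2.95)(0.448)² = 0.5921 kg·m².
Taking anticlockwise as positive: τ₁ = +(12.4)(0.448) = +5.555 N·m; τ₂ = +(50.7)(0.448) = +22.71 N·m; τ₃ = +(18.3)(0.448) = +8.198 N·m.
Net torque τ = 36.47 N·m.
α = τ/I = 36.47/0.5921 = 61.59 rad/s².

α ≈ 61.6 rad/s², anticlockwise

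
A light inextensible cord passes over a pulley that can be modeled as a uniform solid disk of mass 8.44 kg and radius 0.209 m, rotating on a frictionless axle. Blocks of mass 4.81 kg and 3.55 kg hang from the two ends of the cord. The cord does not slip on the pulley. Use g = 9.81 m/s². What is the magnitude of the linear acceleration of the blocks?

a ≈ 0.983 m/s²

I = ½MR² = (1/2)(8.44)(0.209)² = 0.1843 kg·m².
Heavier block: m₁g − T₁ = m₁a. Lighter block: T₂ − m₂g = m₂a.
Pulley: (T₁ − T₂)R = Iα = I(a/R), so T₁ − T₂ = (I/R²)a = (1/2)M_p a = 4.220·a.
Adding the three: (m₁ − m₂)g = (m₁ + m₂ + 4.220)a, so a = (4.81 − 3.55)(9.81)/(4.81 + 3.55 + 4.220) = 0.9826 m/s².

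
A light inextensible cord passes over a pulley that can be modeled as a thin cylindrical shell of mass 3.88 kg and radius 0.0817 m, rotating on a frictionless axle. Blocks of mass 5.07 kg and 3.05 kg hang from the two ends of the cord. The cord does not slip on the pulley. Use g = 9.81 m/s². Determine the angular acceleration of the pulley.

α ≈ 20.2 rad/s²

I = MR² = (3.88)(0.0817)² = 0.02590 kg·m².
Heavier block: m₁g − T₁ = m₁a. Lighter block: T₂ − m₂g = m₂a.
Pulley: (T₁ − T₂)R = Iα = I(a/R), so T₁ − T₂ = (I/R²)a = 1·M_p a = 3.880·a.
Adding the three: (m₁ − m₂)g = (m₁ + m₂ + 3.880)a, so a = (5.07 − 3.05)(9.81)/(5.07 + 3.05 + 3.880) = 1.651 m/s².
α = a/R = 1.651/0.0817 = 20.21 rad/s².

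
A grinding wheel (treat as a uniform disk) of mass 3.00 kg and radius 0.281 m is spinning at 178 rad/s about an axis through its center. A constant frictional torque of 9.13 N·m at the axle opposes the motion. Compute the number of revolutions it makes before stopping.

I = ½MR² = (1/2)(3.00)(0.281)² = 0.1184 kg·m².
The net torque has magnitude 9.13 N·m, opposing ω.
|α| = τ/I = 9.130/0.1184 = 77.08 rad/s² (deceleration).
ω² = ω₀² − 2|α|θ with ω = 0 ⇒ θ = ω₀²/(2|α|) = 205.5 rad = 32.71 rev.

≈ 32.7 revolutions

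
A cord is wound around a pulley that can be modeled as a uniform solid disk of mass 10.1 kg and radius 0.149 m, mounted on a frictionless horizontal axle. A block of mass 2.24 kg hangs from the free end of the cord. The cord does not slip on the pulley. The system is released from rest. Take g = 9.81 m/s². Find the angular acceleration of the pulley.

I = ½MR² = (1/2)(10.1)(0.149)² = 0.1121 kg·m².
Block: mg − T = ma. Pulley: TR = Iα. No-slip: a = αR, so T = (I/R²)a = 5.050·a.
Then mg = (m + 5.050)a, so a = (2.24)(9.81)/(2.24 + 5.050) = 3.014 m/s².
α = a/R = 3.014/0.149 = 20.23 rad/s².

α ≈ 20.2 rad/s²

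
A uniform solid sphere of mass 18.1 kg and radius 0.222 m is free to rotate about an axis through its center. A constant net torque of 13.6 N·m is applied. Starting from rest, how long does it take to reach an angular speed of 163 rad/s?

I = (2/5)MR² = (2/5)(18.1)(0.222)² = 0.3568 kg·m².
α = τ/I = 13.6/0.3568 = 38.11 rad/s².
ω = αt ⇒ t = ω/α = 163/38.11 = 4.277 s.

t ≈ 4.28 s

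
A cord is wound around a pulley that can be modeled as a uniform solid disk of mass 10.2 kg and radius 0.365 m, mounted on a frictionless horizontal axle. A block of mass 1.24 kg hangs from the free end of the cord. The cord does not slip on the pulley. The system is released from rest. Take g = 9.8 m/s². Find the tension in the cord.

T ≈ 9.78 N

I = ½MR² = (1/2)(10.2)(0.365)² = 0.6794 kg·m².
Block: mg − T = ma. Pulley: TR = Iα. No-slip: a = αR, so T = (I/R²)a = 5.100·a.
Then mg = (m + 5.100)a, so a = (1.24)(9.8)/(1.24 + 5.100) = 1.917 m/s².
T = 5.100·a = 9.775 N.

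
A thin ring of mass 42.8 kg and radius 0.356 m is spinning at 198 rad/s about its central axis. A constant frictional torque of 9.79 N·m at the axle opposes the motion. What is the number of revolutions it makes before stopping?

≈ 1730 revolutions

I = MR² = (42.8)(0.356)² = 5.424 kg·m².
The net torque has magnitude 9.79 N·m, opposing ω.
|α| = τ/I = 9.790/5.424 = 1.805 rad/s² (deceleration).
ω² = ω₀² − 2|α|θ with ω = 0 ⇒ θ = ω₀²/(2|α|) = 10860 rad = 1729 rev.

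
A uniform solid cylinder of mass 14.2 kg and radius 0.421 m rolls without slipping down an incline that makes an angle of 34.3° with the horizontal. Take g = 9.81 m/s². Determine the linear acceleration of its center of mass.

Translation along the incline: Mg sinθ − f = Ma.
Rotation about the center: fR = Iα with I = ½MR². No-slip gives a = αR, so f = (I/R²)a = (1/2)M a.
Substituting: Mg sinθ = (1 + 0.5000)Ma, so a = g sinθ/(1 + 0.5000) = (9.81) sin 34.3° / 1.500 = 3.685 m/s².

a ≈ 3.69 m/s²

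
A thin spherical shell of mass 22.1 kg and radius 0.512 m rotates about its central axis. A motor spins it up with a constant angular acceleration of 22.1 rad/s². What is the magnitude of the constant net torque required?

I = (2/3)MR² = (2/3)(22.1)(0.512)² = 3.862 kg·m².
τ = Iα = (3.862)(22.10) = 85.36 N·m.

τ ≈ 85.4 N·m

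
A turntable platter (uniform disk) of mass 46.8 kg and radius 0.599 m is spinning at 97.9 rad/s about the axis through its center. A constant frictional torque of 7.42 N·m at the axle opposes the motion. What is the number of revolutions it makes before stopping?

I = ½MR² = (1/2)(46.8)(0.599)² = 8.396 kg·m².
The net torque has magnitude 7.42 N·m, opposing ω.
|α| = τ/I = 7.420/8.396 = 0.8838 rad/s² (deceleration).
ω² = ω₀² − 2|α|θ with ω = 0 ⇒ θ = ω₀²/(2|α|) = 5423 rad = 863.0 rev.

≈ 863 revolutions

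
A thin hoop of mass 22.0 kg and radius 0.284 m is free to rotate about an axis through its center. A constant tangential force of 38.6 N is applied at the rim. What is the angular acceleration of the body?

I = MR² = (22.0)(0.284)² = 1.774 kg·m².
τ = F R = (38.6)(0.284) = 10.96 N·m.
From τ = Iα: α = 10.96/1.774 = 6.178 rad/s².

α ≈ 6.18 rad/s²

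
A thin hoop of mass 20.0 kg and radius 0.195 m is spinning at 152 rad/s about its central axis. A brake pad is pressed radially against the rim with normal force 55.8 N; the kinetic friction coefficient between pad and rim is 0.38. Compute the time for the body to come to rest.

I = MR² = (20.0)(0.195)² = 0.7605 kg·m².
Friction force f = μN = (0.38)(55.8) = 21.20 N at the rim; torque magnitude τ = fR = 4.135 N·m, opposing ω.
|α| = τ/I = 4.135/0.7605 = 5.437 rad/s² (deceleration).
0 = ω₀ − |α|t ⇒ t = ω₀/|α| = 152/5.437 = 27.96 s.

t ≈ 28.0 s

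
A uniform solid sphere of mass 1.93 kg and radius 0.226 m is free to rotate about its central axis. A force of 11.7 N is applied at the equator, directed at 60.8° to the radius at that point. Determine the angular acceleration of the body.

α ≈ 58.5 rad/s²

I = (2/5)MR² = (2/5)(1.93)(0.226)² = 0.03943 kg·m².
Only the tangential component produces torque: τ = F R sinθ = (11.7)(0.226) sin 60.8° = 2.308 N·m.
Newton's second law for rotation, τ = Iα, gives α = τ/I = 2.308/0.03943 = 58.54 rad/s².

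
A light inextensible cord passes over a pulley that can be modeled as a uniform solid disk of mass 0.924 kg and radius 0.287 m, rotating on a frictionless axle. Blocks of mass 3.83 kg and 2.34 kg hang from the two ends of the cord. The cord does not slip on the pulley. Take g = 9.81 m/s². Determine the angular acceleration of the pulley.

α ≈ 7.68 rad/s²

I = ½MR² = (1/2)(0.924)(0.287)² = 0.03805 kg·m².
Heavier block: m₁g − T₁ = m₁a. Lighter block: T₂ − m₂g = m₂a.
Pulley: (T₁ − T₂)R = Iα = I(a/R), so T₁ − T₂ = (I/R²)a = (1/2)M_p a = 0.4620·a.
Adding the three: (m₁ − m₂)g = (m₁ + m₂ + 0.4620)a, so a = (3.83 − 2.34)(9.81)/(3.83 + 2.34 + 0.4620) = 2.204 m/s².
α = a/R = 2.204/0.287 = 7.679 rad/s².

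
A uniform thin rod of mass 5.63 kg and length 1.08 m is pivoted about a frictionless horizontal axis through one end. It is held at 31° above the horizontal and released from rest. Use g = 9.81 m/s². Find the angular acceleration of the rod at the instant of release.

α ≈ 11.7 rad/s²

About the pivot, I = (1/3)ML² = (1/3)(5.63)(1.08)² = 2.189 kg·m².
The weight acts at the center, a distance L/2 = 0.5400 m from the pivot; τ = Mg(L/2) cos 31° = 25.56 N·m.
α = τ/I = 25.56/2.189 = 11.68 rad/s².
(Equivalently α = (3g/(2L)) cos 31° = 11.68 rad/s².)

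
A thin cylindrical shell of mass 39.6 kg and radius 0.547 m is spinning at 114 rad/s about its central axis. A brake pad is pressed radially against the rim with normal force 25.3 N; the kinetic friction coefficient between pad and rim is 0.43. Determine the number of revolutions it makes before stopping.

I = MR² = (39.6)(0.547)² = 11.85 kg·m².
Friction force f = μN = (0.43)(25.3) = 10.88 N at the rim; torque magnitude τ = fR = 5.951 N·m, opposing ω.
|α| = τ/I = 5.951/11.85 = 0.5022 rad/s² (deceleration).
ω² = ω₀² − 2|α|θ with ω = 0 ⇒ θ = ω₀²/(2|α|) = 12940 rad = 2059 rev.

≈ 2060 revolutions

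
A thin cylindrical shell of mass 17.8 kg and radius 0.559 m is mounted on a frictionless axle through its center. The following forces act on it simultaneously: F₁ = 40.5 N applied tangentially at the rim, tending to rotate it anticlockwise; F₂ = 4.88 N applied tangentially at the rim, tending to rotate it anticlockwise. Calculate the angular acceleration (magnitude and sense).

α ≈ 4.56 rad/s², anticlockwise

I = MR² = (17.8)(0.559)² = 5.562 kg·m².
Taking anticlockwise as positive: τ₁ = +(40.5)(0.559) = +22.64 N·m; τ₂ = +(4.88)(0.559) = +2.728 N·m.
Net torque τ = 25.37 N·m.
α = τ/I = 25.37/5.562 = 4.561 rad/s².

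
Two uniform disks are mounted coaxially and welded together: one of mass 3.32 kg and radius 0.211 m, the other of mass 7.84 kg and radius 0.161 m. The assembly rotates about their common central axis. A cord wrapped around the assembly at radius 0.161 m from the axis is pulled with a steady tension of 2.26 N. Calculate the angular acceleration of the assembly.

I = ½M₁R₁² + ½M₂R₂² = ½(3.32)(0.211)² + ½(7.84)(0.161)² = 0.1755 kg·m².
τ = F r = (2.26)(0.161) = 0.3639 N·m.
α = τ/I = 0.3639/0.1755 = 2.073 rad/s².

α ≈ 2.07 rad/s²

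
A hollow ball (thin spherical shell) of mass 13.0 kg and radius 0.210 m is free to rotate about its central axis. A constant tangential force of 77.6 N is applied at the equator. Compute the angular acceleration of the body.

I = (2/3)MR² = (2/3)(13.0)(0.210)² = 0.3822 kg·m².
τ = F R = (77.6)(0.210) = 16.30 N·m.
From τ = Iα: α = 16.30/0.3822 = 42.64 rad/s².

α ≈ 42.6 rad/s²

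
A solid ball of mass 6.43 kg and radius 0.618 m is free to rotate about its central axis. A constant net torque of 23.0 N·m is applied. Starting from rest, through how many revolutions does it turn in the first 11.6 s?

≈ 251 revolutions

I = (2/5)MR² = (2/5)(6.43)(0.618)² = 0.9823 kg·m².
α = τ/I = 23.0/0.9823 = 23.41 rad/s².
θ = ½αt² = ½(23.41)(11.6)² = 1575 rad.
Revolutions = θ/(2π) = 250.7.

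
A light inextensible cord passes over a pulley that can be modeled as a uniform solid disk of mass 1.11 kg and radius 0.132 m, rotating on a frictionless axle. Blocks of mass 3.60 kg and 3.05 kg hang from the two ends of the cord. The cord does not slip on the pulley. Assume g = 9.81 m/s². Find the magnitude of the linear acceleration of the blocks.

I = ½MR² = (1/2)(1.11)(0.132)² = 0.009670 kg·m².
Heavier block: m₁g − T₁ = m₁a. Lighter block: T₂ − m₂g = m₂a.
Pulley: (T₁ − T₂)R = Iα = I(a/R), so T₁ − T₂ = (I/R²)a = (1/2)M_p a = 0.5550·a.
Adding the three: (m₁ − m₂)g = (m₁ + m₂ + 0.5550)a, so a = (3.60 − 3.05)(9.81)/(3.60 + 3.05 + 0.5550) = 0.7489 m/s².

a ≈ 0.749 m/s²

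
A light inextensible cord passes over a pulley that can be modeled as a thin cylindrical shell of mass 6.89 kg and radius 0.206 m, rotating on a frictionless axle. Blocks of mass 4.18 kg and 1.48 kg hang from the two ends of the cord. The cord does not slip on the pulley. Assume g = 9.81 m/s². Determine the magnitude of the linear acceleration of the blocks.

a ≈ 2.11 m/s²

I = MR² = (6.89)(0.206)² = 0.2924 kg·m².
Heavier block: m₁g − T₁ = m₁a. Lighter block: T₂ − m₂g = m₂a.
Pulley: (T₁ − T₂)R = Iα = I(a/R), so T₁ − T₂ = (I/R²)a = 1·M_p a = 6.890·a.
Adding the three: (m₁ − m₂)g = (m₁ + m₂ + 6.890)a, so a = (4.18 − 1.48)(9.81)/(4.18 + 1.48 + 6.890) = 2.111 m/s².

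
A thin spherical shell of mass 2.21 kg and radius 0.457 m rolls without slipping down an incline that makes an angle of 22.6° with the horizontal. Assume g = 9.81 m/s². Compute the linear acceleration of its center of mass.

Translation along the incline: Mg sinθ − f = Ma.
Rotation about the center: fR = Iα with I = (2/3)MR². No-slip gives a = αR, so f = (I/R²)a = (2/3)M a.
Substituting: Mg sinθ = (1 + 0.6667)Ma, so a = g sinθ/(1 + 0.6667) = (9.81) sin 22.6° / 1.667 = 2.262 m/s².

a ≈ 2.26 m/s²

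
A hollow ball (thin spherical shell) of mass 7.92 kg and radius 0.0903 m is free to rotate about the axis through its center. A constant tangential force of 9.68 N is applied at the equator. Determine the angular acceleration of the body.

α ≈ 20.3 rad/s²

I = (2/3)MR² = (2/3)(7.92)(0.0903)² = 0.04305 kg·m².
τ = F R = (9.68)(0.0903) = 0.8741 N·m.
Newton's second law for rotation, τ = Iα, gives α = τ/I = 0.8741/0.04305 = 20.30 rad/s².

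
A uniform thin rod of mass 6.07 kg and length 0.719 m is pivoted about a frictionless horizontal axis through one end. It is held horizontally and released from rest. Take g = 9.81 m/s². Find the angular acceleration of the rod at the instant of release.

α ≈ 20.5 rad/s²

About the pivot, I = (1/3)ML² = (1/3)(6.07)(0.719)² = 1.046 kg·m².
The weight acts at the center, a distance L/2 = 0.3595 m from the pivot; τ = Mg(L/2) = 21.41 N·m.
α = τ/I = 21.41/1.046 = 20.47 rad/s².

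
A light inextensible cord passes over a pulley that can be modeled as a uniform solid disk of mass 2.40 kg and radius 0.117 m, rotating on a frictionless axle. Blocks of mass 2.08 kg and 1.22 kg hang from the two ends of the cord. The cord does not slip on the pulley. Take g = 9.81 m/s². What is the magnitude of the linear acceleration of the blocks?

I = ½MR² = (1/2)(2.40)(0.117)² = 0.01643 kg·m².
Heavier block: m₁g − T₁ = m₁a. Lighter block: T₂ − m₂g = m₂a.
Pulley: (T₁ − T₂)R = Iα = I(a/R), so T₁ − T₂ = (I/R²)a = (1/2)M_p a = 1.200·a.
Adding the three: (m₁ − m₂)g = (m₁ + m₂ + 1.200)a, so a = (2.08 − 1.22)(9.81)/(2.08 + 1.22 + 1.200) = 1.875 m/s².

a ≈ 1.87 m/s²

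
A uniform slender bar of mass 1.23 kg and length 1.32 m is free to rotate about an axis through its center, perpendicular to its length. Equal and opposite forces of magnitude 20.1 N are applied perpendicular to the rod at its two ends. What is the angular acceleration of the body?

I = (1/12)ML² = (1/12)(1.23)(1.32)² = 0.1786 kg·m².
The couple gives τ = F·(L/2) + F·(L/2) = F L = (20.1)(1.32) = 26.53 N·m.
Newton's second law for rotation, τ = Iα, gives α = τ/I = 26.53/0.1786 = 148.6 rad/s².

α ≈ 149 rad/s²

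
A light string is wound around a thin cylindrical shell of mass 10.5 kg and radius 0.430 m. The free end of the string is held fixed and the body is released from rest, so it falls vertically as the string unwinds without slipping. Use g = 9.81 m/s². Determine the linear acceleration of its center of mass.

Translation: Mg − T = Ma. Rotation about the center: TR = Iα with I = MR².
With a = αR: T = (I/R²)a = M a, so Mg = (1 + 1.000)Ma.
a = g/(1 + 1.000) = 9.81/2.000 = 4.905 m/s².

a ≈ 4.91 m/s²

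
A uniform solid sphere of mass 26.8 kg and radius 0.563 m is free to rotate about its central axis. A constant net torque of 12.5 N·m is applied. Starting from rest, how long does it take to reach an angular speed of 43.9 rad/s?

t ≈ 11.9 s

I = (2/5)MR² = (2/5)(26.8)(0.563)² = 3.398 kg·m².
α = τ/I = 12.5/3.398 = 3.679 rad/s².
ω = αt ⇒ t = ω/α = 43.9/3.679 = 11.93 s.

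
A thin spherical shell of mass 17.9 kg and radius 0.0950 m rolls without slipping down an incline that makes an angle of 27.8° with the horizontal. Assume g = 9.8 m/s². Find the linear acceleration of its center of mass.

a ≈ 2.74 m/s²

Translation along the incline: Mg sinθ − f = Ma.
Rotation about the center: fR = Iα with I = (2/3)MR². No-slip gives a = αR, so f = (I/R²)a = (2/3)M a.
Substituting: Mg sinθ = (1 + 0.6667)Ma, so a = g sinθ/(1 + 0.6667) = (9.8) sin 27.8° / 1.667 = 2.742 m/s².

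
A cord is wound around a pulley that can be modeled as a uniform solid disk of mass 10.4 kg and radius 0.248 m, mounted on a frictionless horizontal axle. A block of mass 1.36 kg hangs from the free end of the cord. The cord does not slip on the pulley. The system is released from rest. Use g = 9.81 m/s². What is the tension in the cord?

T ≈ 10.6 N

I = ½MR² = (1/2)(10.4)(0.248)² = 0.3198 kg·m².
Block: mg − T = ma. Pulley: TR = Iα. No-slip: a = αR, so T = (I/R²)a = 5.200·a.
Then mg = (m + 5.200)a, so a = (1.36)(9.81)/(1.36 + 5.200) = 2.034 m/s².
T = 5.200·a = 10.58 N.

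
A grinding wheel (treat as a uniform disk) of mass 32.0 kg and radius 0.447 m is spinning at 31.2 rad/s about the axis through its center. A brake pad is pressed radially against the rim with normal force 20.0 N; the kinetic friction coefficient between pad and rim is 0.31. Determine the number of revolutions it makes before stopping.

≈ 89.4 revolutions

I = ½MR² = (1/2)(32.0)(0.447)² = 3.197 kg·m².
Friction force f = μN = (0.31)(20.0) = 6.200 N at the rim; torque magnitude τ = fR = 2.771 N·m, opposing ω.
|α| = τ/I = 2.771/3.197 = 0.8669 rad/s² (deceleration).
ω² = ω₀² − 2|α|θ with ω = 0 ⇒ θ = ω₀²/(2|α|) = 561.5 rad = 89.36 rev.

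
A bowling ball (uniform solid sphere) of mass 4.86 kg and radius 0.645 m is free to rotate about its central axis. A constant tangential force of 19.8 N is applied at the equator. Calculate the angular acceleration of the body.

α ≈ 15.8 rad/s²

I = (2/5)MR² = (2/5)(4.86)(0.645)² = 0.8088 kg·m².
τ = F R = (19.8)(0.645) = 12.77 N·m.
Newton's second law for rotation, τ = Iα, gives α = τ/I = 12.77/0.8088 = 15.79 rad/s².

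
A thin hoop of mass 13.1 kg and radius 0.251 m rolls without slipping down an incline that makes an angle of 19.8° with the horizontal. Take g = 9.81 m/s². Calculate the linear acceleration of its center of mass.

a ≈ 1.66 m/s²

Translation along the incline: Mg sinθ − f = Ma.
Rotation about the center: fR = Iα with I = MR². No-slip gives a = αR, so f = (I/R²)a = M a.
Substituting: Mg sinθ = (1 + 1.000)Ma, so a = g sinθ/(1 + 1.000) = (9.81) sin 19.8° / 2.000 = 1.662 m/s².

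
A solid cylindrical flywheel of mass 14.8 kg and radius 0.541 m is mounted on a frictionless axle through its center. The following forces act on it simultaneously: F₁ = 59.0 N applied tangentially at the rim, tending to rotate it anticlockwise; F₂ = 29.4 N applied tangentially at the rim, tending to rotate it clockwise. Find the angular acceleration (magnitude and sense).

I = ½MR² = (1/2)(14.8)(0.541)² = 2.166 kg·m².
Taking anticlockwise as positive: τ₁ = +(59.0)(0.541) = +31.92 N·m; τ₂ = −(29.4)(0.541) = −15.91 N·m.
Net torque τ = 16.01 N·m.
α = τ/I = 16.01/2.166 = 7.394 rad/s².

α ≈ 7.39 rad/s², anticlockwise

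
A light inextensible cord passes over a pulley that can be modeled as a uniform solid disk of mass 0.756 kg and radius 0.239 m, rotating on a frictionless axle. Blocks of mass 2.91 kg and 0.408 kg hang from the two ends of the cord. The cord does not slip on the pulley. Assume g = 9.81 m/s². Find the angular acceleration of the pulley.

I = ½MR² = (1/2)(0.756)(0.239)² = 0.02159 kg·m².
Heavier block: m₁g − T₁ = m₁a. Lighter block: T₂ − m₂g = m₂a.
Pulley: (T₁ − T₂)R = Iα = I(a/R), so T₁ − T₂ = (I/R²)a = (1/2)M_p a = 0.3780·a.
Adding the three: (m₁ − m₂)g = (m₁ + m₂ + 0.3780)a, so a = (2.91 − 0.408)(9.81)/(2.91 + 0.408 + 0.3780) = 6.641 m/s².
α = a/R = 6.641/0.239 = 27.79 rad/s².

α ≈ 27.8 rad/s²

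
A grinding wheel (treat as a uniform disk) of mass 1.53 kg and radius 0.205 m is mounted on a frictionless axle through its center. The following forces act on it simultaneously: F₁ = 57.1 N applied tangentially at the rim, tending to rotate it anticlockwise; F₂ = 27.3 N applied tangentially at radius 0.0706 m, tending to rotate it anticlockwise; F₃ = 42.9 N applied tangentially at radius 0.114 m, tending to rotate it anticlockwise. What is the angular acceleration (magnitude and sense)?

α ≈ 576 rad/s², anticlockwise

I = ½MR² = (1/2)(1.53)(0.205)² = 0.03215 kg·m².
Taking anticlockwise as positive: τ₁ = +(57.1)(0.205) = +11.71 N·m; τ₂ = +(27.3)(0.0706) = +1.927 N·m; τ₃ = +(42.9)(0.114) = +4.891 N·m.
Net torque τ = 18.52 N·m.
α = τ/I = 18.52/0.03215 = 576.2 rad/s².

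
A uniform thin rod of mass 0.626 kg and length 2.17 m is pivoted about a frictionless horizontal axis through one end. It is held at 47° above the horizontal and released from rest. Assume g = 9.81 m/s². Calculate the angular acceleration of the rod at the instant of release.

About the pivot, I = (1/3)ML² = (1/3)(0.626)(2.17)² = 0.9826 kg·m².
The weight acts at the center, a distance L/2 = 1.085 m from the pivot; τ = Mg(L/2) cos 47° = 4.544 N·m.
α = τ/I = 4.544/0.9826 = 4.625 rad/s².
(Equivalently α = (3g/(2L)) cos 47° = 4.625 rad/s².)

α ≈ 4.62 rad/s²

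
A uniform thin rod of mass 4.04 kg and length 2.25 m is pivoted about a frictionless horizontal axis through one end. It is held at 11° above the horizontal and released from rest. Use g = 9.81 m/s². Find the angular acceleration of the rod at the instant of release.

About the pivot, I = (1/3)ML² = (1/3)(4.04)(2.25)² = 6.818 kg·m².
The weight acts at the center, a distance L/2 = 1.125 m from the pivot; τ = Mg(L/2) cos 11° = 43.77 N·m.
α = τ/I = 43.77/6.818 = 6.420 rad/s².

α ≈ 6.42 rad/s²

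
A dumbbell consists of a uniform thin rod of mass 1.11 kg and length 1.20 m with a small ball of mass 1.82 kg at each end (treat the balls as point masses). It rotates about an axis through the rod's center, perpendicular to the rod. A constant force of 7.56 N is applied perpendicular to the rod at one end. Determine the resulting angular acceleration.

α ≈ 3.14 rad/s²

I_rod = (1/12)ML² = (1/12)(1.11)(1.20)² = 0.1332 kg·m².
I_balls = 2·m·(L/2)² = 2(1.82)(0.6000)² = 1.310 kg·m².
Total I = 1.444 kg·m².
τ = F·(L/2) = (7.56)(0.600) = 4.536 N·m.
α = τ/I = 4.536/1.444 = 3.142 rad/s².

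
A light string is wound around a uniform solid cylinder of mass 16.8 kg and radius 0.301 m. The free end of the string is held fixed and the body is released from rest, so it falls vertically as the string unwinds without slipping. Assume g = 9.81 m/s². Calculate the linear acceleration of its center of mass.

Translation: Mg − T = Ma. Rotation about the center: TR = Iα with I = ½MR².
With a = αR: T = (I/R²)a = (1/2)M a, so Mg = (1 + 0.5000)Ma.
a = g/(1 + 0.5000) = 9.81/1.500 = 6.540 m/s².

a ≈ 6.54 m/s²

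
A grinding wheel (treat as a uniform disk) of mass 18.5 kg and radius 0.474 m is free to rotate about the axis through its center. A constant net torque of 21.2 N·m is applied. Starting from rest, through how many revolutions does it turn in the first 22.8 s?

I = ½MR² = (1/2)(18.5)(0.474)² = 2.078 kg·m².
α = τ/I = 21.2/2.078 = 10.20 rad/s².
θ = ½αt² = ½(10.20)(22.8)² = 2651 rad.
Revolutions = θ/(2π) = 422.0.

≈ 422 revolutions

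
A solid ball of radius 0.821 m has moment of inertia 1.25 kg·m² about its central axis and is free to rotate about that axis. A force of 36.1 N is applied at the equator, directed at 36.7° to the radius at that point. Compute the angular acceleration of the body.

α ≈ 14.2 rad/s²

Only the tangential component produces torque: τ = F R sinθ = (36.1)(0.821) sin 36.7° = 17.71 N·m.
From τ = Iα: α = 17.71/1.250 = 14.17 rad/s².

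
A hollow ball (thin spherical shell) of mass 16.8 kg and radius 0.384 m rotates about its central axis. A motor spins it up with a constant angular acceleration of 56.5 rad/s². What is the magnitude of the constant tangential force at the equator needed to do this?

I = (2/3)MR² = (2/3)(16.8)(0.384)² = 1.652 kg·m².
The required torque is τ = Iα = (1.652)(56.50) = 93.31 N·m.
A tangential force at the equator gives τ = FR, so F = τ/R = 93.31/0.384 = 243.0 N.

F ≈ 243 N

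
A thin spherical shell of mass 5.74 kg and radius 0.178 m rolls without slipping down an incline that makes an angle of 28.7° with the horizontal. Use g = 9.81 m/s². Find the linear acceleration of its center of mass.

Translation along the incline: Mg sinθ − f = Ma.
Rotation about the center: fR = Iα with I = (2/3)MR². No-slip gives a = αR, so f = (I/R²)a = (2/3)M a.
Substituting: Mg sinθ = (1 + 0.6667)Ma, so a = g sinθ/(1 + 0.6667) = (9.81) sin 28.7° / 1.667 = 2.827 m/s².

a ≈ 2.83 m/s²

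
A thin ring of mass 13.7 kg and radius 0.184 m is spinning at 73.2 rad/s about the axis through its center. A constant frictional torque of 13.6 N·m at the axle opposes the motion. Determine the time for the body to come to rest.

t ≈ 2.50 s

I = MR² = (13.7)(0.184)² = 0.4638 kg·m².
The net torque has magnitude 13.6 N·m, opposing ω.
|α| = τ/I = 13.60/0.4638 = 29.32 rad/s² (deceleration).
0 = ω₀ − |α|t ⇒ t = ω₀/|α| = 73.2/29.32 = 2.496 s.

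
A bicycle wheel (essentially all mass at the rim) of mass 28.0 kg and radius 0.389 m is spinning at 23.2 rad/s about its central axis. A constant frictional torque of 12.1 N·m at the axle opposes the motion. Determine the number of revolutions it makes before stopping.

≈ 15.0 revolutions

I = MR² = (28.0)(0.389)² = 4.237 kg·m².
The net torque has magnitude 12.1 N·m, opposing ω.
|α| = τ/I = 12.10/4.237 = 2.856 rad/s² (deceleration).
ω² = ω₀² − 2|α|θ with ω = 0 ⇒ θ = ω₀²/(2|α|) = 94.24 rad = 15.00 rev.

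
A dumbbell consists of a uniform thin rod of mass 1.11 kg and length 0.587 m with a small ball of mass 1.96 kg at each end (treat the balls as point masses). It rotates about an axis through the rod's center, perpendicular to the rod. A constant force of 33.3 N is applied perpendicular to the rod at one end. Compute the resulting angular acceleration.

α ≈ 26.4 rad/s²

I_rod = (1/12)ML² = (1/12)(1.11)(0.587)² = 0.03187 kg·m².
I_balls = 2·m·(L/2)² = 2(1.96)(0.2935)² = 0.3377 kg·m².
Total I = 0.3696 kg·m².
τ = F·(L/2) = (33.3)(0.293) = 9.774 N·m.
α = τ/I = 9.774/0.3696 = 26.45 rad/s².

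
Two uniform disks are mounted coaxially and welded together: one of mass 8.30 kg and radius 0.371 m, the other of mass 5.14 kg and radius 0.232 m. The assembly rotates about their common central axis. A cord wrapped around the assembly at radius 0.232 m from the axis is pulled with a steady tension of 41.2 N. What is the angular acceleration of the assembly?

I = ½M₁R₁² + ½M₂R₂² = ½(8.30)(0.371)² + ½(5.14)(0.232)² = 0.7095 kg·m².
τ = F r = (41.2)(0.232) = 9.558 N·m.
α = τ/I = 9.558/0.7095 = 13.47 rad/s².

α ≈ 13.5 rad/s²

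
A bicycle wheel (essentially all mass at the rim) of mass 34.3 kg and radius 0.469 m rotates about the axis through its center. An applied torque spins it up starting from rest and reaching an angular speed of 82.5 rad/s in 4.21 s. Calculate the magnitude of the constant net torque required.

I = MR² = (34.3)(0.469)² = 7.545 kg·m².
α = Δω/Δt = (82.5 − 0)/4.21 = 19.60 rad/s².
τ = Iα = (7.545)(19.60) = 147.8 N·m.

τ ≈ 148 N·m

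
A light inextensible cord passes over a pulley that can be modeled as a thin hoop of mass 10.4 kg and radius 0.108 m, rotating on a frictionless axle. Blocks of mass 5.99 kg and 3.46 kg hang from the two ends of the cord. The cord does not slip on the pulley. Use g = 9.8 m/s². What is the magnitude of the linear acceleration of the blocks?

a ≈ 1.25 m/s²

I = MR² = (10.4)(0.108)² = 0.1213 kg·m².
Heavier block: m₁g − T₁ = m₁a. Lighter block: T₂ − m₂g = m₂a.
Pulley: (T₁ − T₂)R = Iα = I(a/R), so T₁ − T₂ = (I/R²)a = 1·M_p a = 10.40·a.
Adding the three: (m₁ − m₂)g = (m₁ + m₂ + 10.40)a, so a = (5.99 − 3.46)(9.8)/(5.99 + 3.46 + 10.40) = 1.249 m/s².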